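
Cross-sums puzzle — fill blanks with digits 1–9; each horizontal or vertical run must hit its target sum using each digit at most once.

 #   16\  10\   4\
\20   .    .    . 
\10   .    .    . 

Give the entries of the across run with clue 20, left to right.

16 in 2 cells must be {7,9}; 4 in 2 cells must be {1,3}.
The 20 across and the 4 down share only 3, so R1C3 = 3.
The 10 across and the 16 down share only 7, so R2C1 = 7.
R2C3 = 4 − 3 = 1 completes the 4 down.
R1C1 = 16 − 7 = 9 completes the 16 down.
R1C2 = 20 − 12 = 8 completes the 20 across.
R2C2 = 10 − 8 = 2 completes the 10 across.

9, 8, 3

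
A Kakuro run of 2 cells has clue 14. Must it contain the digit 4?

No

Counterexample: {5,9} sums to 14 without using 4.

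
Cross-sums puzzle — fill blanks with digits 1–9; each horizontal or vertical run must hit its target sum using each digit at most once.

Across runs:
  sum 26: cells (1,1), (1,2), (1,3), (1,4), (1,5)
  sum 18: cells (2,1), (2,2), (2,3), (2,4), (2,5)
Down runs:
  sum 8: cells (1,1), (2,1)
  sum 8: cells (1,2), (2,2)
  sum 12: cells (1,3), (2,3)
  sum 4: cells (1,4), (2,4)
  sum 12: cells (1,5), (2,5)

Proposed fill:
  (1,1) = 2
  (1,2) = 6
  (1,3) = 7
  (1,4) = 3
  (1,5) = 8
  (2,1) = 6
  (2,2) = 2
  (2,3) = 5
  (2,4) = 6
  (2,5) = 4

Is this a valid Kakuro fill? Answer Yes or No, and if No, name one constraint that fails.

No — the down run (1,4)–(2,4) sums to 9, not 4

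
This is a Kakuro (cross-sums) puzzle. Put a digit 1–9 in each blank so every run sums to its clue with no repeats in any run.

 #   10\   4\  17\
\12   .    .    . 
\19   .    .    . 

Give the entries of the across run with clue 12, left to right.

3 1 8

4 in 2 cells must be {1,3}; 17 in 2 cells must be {8,9}.
The 19 across and the 4 down share only 3, so R2C2 = 3.
Given what's placed, R2C3 must be 9 to fit the 19 across and 17 down.
R1C2 = 4 − 3 = 1 completes the 4 down.
R1C3 = 17 − 9 = 8 completes the 17 down.
R2C1 = 19 − 12 = 7 completes the 19 across.
R1C1 = 12 − 9 = 3 completes the 12 across.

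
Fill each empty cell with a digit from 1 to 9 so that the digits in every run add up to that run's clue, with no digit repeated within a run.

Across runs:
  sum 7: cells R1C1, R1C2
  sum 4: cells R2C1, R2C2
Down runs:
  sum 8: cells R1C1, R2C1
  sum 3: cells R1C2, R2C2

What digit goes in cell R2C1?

4 in 2 cells must be {1,3}; 3 in 2 cells must be {1,2}.
The 4 across and the 3 down share only 1, so R2C2 = 1.
R1C2 = 3 − 1 = 2 completes the 3 down.
R2C1 = 4 − 1 = 3 completes the 4 across.
R1C1 = 7 − 2 = 5 completes the 7 across.

3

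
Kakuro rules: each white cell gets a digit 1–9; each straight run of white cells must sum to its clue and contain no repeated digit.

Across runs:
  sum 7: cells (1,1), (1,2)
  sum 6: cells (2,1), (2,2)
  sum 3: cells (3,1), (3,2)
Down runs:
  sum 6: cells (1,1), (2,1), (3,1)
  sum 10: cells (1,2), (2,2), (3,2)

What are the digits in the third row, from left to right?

3 in 2 cells must be {1,2}; 6 in 3 cells must be {1,2,3}.
Nothing is forced directly, so branch on (2,1), whose candidates are 1 or 2. If (2,1) = 2: that forces (2,2) = 4, (3,1) = 1, after which (3,2) would have to be in {2} for the 3 across but in {1,5} for the 10 down — contradiction. So (2,1) = 1.
(2,2) = 6 − 1 = 5 completes the 6 across.
Given what's placed, (3,1) must be 2 to fit the 3 across and 6 down.
(3,2) = 3 − 2 = 1 completes the 3 across.
(1,1) = 6 − 3 = 3 completes the 6 down.
(1,2) = 7 − 3 = 4 completes the 7 across.

2, 1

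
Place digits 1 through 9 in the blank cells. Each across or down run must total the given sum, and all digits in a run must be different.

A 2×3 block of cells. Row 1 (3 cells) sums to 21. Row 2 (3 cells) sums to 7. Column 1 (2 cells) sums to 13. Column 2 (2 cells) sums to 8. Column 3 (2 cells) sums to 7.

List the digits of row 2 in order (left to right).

4 1 2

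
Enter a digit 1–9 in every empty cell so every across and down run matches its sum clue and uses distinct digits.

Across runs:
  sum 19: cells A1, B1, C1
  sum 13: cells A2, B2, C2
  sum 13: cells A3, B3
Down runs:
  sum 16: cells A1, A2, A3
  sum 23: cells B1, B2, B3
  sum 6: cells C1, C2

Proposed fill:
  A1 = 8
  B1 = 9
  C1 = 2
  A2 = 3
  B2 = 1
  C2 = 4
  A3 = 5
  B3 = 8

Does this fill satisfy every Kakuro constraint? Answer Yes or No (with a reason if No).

No — the across run A2–C2 sums to 8, not 13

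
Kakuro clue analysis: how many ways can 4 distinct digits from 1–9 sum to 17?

4 distinct digits from 1–9 sum between 10 and 30.

9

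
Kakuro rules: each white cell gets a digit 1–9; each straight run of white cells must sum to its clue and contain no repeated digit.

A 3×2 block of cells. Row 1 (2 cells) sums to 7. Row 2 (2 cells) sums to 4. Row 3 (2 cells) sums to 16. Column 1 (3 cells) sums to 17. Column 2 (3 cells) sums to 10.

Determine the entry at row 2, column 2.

4 in 2 cells must be {1,3}; 16 in 2 cells must be {7,9}.
The 16 across and the 10 down share only 7, so (3,2) = 7.
Given what's placed, (2,2) must be 1 to fit the 4 across and 10 down.
(3,1) = 16 − 7 = 9 completes the 16 across.
(1,2) = 10 − 8 = 2 completes the 10 down.
(2,1) = 4 − 1 = 3 completes the 4 across.
(1,1) = 7 − 2 = 5 completes the 7 across.

1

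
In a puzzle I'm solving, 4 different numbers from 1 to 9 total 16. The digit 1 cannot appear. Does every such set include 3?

Every partition of 16 into 4 distinct digits under that restriction includes 3: {2,3,4,7}, {2,3,5,6}.

Yes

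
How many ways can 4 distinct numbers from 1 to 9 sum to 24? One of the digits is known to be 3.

4 distinct digits from 1–9 sum between 10 and 30.
Keeping only sets containing 3.
Enumerating: {3,4,8,9}, {3,5,7,9}, {3,6,7,8}.

3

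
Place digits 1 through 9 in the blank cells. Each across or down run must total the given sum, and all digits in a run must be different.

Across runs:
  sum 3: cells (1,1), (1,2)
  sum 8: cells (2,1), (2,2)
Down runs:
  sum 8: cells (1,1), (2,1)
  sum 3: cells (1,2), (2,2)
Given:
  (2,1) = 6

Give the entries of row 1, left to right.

2, 1

3 in 2 cells must be {1,2}.
(1,1) = 8 − 6 = 2 completes the 8 down.
(1,2) = 3 − 2 = 1 completes the 3 across.
(2,2) = 8 − 6 = 2 completes the 8 across.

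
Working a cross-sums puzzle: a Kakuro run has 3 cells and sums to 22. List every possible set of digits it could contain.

{5,8,9}; {6,7,9}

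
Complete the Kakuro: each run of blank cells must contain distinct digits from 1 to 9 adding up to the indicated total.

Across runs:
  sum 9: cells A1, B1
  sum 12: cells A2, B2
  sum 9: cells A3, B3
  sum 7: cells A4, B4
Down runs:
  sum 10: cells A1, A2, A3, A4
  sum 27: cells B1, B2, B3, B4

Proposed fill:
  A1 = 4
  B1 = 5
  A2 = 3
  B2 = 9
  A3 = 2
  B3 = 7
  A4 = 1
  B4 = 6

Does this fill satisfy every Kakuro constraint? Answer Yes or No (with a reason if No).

Yes

Across: 4+5=9; 3+9=12; 2+7=9; 1+6=7. Down: 4+3+2+1=10; 5+9+7+6=27. No digit repeats within any run.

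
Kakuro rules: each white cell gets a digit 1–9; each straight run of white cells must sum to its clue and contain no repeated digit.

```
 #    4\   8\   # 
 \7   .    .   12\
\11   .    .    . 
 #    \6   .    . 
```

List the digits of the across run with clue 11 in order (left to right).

1 3 7

4 in 2 cells must be {1,3}.
Nothing is forced directly, so branch on R1C1, whose candidates are 1 or 3. If R1C1 = 1: then R1C2 would have to be in {6} for the 7 across but in {1,2,3,4,5} for the 8 down — contradiction. So R1C1 = 3.
R1C2 = 7 − 3 = 4 completes the 7 across.
R2C1 = 4 − 3 = 1 completes the 4 down.
R2C2 = 3: the only remaining digit allowed by both the 11 across and the 8 down.
R2C3 = 11 − 4 = 7 completes the 11 across.
R3C2 = 8 − 7 = 1 completes the 8 down.
R3C3 = 6 − 1 = 5 completes the 6 across.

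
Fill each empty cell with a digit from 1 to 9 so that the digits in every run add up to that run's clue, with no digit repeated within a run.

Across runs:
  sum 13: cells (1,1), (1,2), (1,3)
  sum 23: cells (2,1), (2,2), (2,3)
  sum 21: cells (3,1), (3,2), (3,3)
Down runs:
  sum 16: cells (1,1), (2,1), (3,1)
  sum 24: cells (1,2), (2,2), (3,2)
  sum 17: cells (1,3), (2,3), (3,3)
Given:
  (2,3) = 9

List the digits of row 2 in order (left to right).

23 in 3 cells must be {6,8,9}; 24 in 3 cells must be {7,8,9}.
(2,2) = 8: the only remaining digit allowed by both the 23 across and the 24 down.
(2,1) = 23 − 17 = 6 completes the 23 across.

6 8 9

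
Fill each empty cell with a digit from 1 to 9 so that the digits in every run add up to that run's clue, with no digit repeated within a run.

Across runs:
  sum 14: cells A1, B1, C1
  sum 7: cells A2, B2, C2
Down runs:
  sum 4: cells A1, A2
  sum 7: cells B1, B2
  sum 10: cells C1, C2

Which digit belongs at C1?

7 in 3 cells must be {1,2,4}; 4 in 2 cells must be {1,3}.
The 7 across and the 4 down share only 1, so A2 = 1.
A1 = 4 − 1 = 3 completes the 4 down.
Nothing is forced directly, so branch on B2, whose candidates are 2 or 4. If B2 = 4: then B1 would have to be in {2,4,5,6,7,9} for the 14 across but in {3} for the 7 down — contradiction. So B2 = 2.
B1 = 7 − 2 = 5 completes the 7 down.
C1 = 14 − 8 = 6 completes the 14 across.
C2 = 7 − 3 = 4 completes the 7 across.

6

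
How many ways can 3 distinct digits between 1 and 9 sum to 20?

4

3 distinct digits from 1–9 sum between 6 and 24.
Enumerating: {3,8,9}, {4,7,9}, {5,6,9}, {5,7,8}.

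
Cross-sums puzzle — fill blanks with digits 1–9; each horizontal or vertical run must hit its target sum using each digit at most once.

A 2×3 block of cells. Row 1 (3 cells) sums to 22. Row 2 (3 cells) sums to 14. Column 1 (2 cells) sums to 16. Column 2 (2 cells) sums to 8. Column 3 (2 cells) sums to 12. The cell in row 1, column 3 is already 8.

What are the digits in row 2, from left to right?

7 3 4

16 in 2 cells must be {7,9}.
Given what's placed, (1,1) must be 9 to fit the 22 across and 16 down.
(1,2) = 22 − 17 = 5 completes the 22 across.
(2,1) = 16 − 9 = 7 completes the 16 down.
(2,2) = 8 − 5 = 3 completes the 8 down.
(2,3) = 14 − 10 = 4 completes the 14 across.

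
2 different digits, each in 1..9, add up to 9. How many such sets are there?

4

2 distinct digits from 1–9 sum between 3 and 17.
Enumerating: {1,8}, {2,7}, {3,6}, {4,5}.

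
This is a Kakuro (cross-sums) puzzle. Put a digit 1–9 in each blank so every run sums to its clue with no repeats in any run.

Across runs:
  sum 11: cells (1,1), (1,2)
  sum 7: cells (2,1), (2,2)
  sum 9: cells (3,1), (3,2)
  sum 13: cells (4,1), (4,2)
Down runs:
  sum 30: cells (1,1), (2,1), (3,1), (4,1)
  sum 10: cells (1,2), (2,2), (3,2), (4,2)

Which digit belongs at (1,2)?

3

30 in 4 cells must be {6,7,8,9}; 10 in 4 cells must be {1,2,3,4}.
Only 6 fits (2,1) under both its across sum 7 and down sum 30.
(2,2) = 7 − 6 = 1 completes the 7 across.
Given what's placed, (4,2) must be 4 to fit the 13 across and 10 down.
(4,1) = 13 − 4 = 9 completes the 13 across.
No cell is forced outright now. (1,1) can only be 7 or 8 (the digits allowed by both its 11 across and its 30 down). If (1,1) = 7: then (1,2) would have to be in {4} for the 11 across but in {2,3} for the 10 down — contradiction. So (1,1) = 8.
(1,2) = 11 − 8 = 3 completes the 11 across.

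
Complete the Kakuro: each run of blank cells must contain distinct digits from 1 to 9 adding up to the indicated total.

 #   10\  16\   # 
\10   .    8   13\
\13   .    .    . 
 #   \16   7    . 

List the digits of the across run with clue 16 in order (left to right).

7 9

16 in 2 cells must be {7,9}.
R1C1 = 10 − 8 = 2 completes the 10 across.
R2C1 = 10 − 2 = 8 completes the 10 down.
R2C2 = 16 − 15 = 1 completes the 16 down.
R2C3 = 13 − 9 = 4 completes the 13 across.
R3C3 = 16 − 7 = 9 completes the 16 across.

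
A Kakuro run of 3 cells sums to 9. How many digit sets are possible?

3

3 distinct digits from 1–9 sum between 6 and 24.
Enumerating: {1,2,6}, {1,3,5}, {2,3,4}.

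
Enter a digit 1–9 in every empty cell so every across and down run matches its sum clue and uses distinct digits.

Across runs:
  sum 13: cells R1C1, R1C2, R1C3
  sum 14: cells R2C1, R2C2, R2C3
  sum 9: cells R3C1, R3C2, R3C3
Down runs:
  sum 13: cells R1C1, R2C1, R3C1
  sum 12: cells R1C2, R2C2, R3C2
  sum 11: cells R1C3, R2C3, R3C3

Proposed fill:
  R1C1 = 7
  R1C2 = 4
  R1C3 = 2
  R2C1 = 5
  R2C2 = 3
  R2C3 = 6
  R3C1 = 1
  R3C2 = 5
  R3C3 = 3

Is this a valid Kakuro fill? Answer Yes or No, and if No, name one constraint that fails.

Yes

Across: 7+4+2=13; 5+3+6=14; 1+5+3=9. Down: 7+5+1=13; 4+3+5=12; 2+6+3=11. No digit repeats within any run.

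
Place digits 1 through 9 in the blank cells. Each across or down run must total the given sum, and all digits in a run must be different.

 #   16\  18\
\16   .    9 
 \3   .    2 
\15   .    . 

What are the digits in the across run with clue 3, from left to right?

1, 2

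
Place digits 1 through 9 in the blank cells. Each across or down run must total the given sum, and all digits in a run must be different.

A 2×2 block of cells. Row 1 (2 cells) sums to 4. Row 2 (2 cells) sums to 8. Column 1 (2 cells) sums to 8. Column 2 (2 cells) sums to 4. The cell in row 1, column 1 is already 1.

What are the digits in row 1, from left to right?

4 in 2 cells must be {1,3}.
(1,2) = 4 − 1 = 3 completes the 4 across.
(2,1) = 8 − 1 = 7 completes the 8 down.
(2,2) = 8 − 7 = 1 completes the 8 across.

1 3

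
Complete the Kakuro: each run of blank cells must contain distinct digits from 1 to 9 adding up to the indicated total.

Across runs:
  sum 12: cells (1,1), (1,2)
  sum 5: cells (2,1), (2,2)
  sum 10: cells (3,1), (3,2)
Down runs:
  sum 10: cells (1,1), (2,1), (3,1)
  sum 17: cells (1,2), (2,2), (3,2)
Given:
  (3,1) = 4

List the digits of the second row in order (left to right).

1, 4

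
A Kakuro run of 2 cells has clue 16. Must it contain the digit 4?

No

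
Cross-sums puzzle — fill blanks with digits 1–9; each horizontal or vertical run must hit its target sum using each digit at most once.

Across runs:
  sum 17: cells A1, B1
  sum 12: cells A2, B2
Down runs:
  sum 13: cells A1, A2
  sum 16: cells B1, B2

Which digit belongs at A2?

17 in 2 cells must be {8,9}; 16 in 2 cells must be {7,9}.
The 17 across and the 16 down share only 9, so B1 = 9.
B2 = 16 − 9 = 7 completes the 16 down.
A1 = 17 − 9 = 8 completes the 17 across.
A2 = 12 − 7 = 5 completes the 12 across.

5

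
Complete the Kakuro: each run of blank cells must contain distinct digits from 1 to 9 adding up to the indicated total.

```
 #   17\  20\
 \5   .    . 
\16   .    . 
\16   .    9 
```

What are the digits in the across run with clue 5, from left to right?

16 in 2 cells must be {7,9}.
R2C2 = 7: the only remaining digit allowed by both the 16 across and the 20 down.
R3C1 = 16 − 9 = 7 completes the 16 across.
R1C2 = 20 − 16 = 4 completes the 20 down.
R2C1 = 16 − 7 = 9 completes the 16 across.
R1C1 = 5 − 4 = 1 completes the 5 across.

1, 4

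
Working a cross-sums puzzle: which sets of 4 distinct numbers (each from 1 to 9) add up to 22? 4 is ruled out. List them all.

{1,5,7,9}; {1,6,7,8}; {2,3,8,9}; {2,5,6,9}; {2,5,7,8}; {3,5,6,8}

4 distinct digits from 1–9 sum between 10 and 30.
Dropping sets that contain 4.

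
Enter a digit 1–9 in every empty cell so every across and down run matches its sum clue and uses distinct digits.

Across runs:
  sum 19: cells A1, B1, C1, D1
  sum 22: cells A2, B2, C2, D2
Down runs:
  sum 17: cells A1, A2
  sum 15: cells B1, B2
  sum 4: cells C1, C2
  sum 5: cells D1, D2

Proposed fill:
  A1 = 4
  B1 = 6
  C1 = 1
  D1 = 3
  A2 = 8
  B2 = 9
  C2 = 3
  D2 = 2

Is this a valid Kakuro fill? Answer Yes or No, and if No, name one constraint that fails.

No — the across run A1–D1 sums to 14, not 19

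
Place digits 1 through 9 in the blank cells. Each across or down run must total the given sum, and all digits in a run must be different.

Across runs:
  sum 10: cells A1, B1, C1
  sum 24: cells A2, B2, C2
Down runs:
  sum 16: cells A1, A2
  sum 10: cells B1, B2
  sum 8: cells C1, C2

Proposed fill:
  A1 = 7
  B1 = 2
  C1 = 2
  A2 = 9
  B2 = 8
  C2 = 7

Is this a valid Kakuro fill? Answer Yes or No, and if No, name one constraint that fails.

No — the down run C1–C2 sums to 9, not 8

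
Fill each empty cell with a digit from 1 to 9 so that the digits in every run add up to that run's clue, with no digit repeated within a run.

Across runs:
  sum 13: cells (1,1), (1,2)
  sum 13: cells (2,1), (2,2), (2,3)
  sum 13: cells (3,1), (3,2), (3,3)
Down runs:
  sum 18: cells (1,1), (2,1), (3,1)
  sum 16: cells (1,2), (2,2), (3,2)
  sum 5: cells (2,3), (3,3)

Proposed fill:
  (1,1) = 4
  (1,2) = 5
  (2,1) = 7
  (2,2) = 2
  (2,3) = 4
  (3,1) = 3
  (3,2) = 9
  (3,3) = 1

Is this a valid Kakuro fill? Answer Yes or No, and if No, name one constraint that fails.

No — the across run (1,1)–(1,2) sums to 9, not 13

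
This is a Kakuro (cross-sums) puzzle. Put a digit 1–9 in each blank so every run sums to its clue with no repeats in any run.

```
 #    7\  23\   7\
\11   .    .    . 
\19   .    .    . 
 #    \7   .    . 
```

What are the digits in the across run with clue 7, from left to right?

6, 1

23 in 3 cells must be {6,8,9}; 7 in 3 cells must be {1,2,4}.
Only 6 fits R3C2 under both its across sum 7 and down sum 23.
R3C3 = 7 − 6 = 1 completes the 7 across.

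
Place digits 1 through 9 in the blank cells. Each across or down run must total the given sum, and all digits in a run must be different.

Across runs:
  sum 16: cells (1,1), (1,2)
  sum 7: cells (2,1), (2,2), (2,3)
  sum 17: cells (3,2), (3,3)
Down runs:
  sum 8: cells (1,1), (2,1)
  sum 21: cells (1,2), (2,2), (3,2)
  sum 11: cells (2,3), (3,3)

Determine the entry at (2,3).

16 in 2 cells must be {7,9}; 7 in 3 cells must be {1,2,4}; 17 in 2 cells must be {8,9}.
The 16 across and the 8 down share only 7, so (1,1) = 7.
(1,2) = 16 − 7 = 9 completes the 16 across.
(2,1) = 8 − 7 = 1 completes the 8 down.
(2,2) = 4: the only remaining digit allowed by both the 7 across and the 21 down.
(2,3) = 7 − 5 = 2 completes the 7 across.
(3,2) = 21 − 13 = 8 completes the 21 down.
(3,3) = 17 − 8 = 9 completes the 17 across.

2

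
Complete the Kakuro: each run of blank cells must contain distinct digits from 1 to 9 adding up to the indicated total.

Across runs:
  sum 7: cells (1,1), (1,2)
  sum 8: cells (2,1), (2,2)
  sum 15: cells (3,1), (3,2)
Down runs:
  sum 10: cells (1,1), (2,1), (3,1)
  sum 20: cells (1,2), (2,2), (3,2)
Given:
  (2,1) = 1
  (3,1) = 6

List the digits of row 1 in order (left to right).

3 4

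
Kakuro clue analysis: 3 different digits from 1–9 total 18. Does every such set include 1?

No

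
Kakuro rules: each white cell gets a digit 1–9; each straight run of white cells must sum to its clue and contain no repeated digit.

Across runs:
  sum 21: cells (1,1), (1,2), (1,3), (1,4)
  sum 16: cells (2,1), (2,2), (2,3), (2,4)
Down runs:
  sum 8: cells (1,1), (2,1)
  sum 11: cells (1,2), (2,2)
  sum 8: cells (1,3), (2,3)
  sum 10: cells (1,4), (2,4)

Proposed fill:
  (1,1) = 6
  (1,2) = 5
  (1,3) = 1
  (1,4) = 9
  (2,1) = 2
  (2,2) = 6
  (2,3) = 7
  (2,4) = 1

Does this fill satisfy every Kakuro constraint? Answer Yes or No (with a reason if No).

Across: 6+5+1+9=21; 2+6+7+1=16. Down: 6+2=8; 5+6=11; 1+7=8; 9+1=10. No digit repeats within any run.

Yes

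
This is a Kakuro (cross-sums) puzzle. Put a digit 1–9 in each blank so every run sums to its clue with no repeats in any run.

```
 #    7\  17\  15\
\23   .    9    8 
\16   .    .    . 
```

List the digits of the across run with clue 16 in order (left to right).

23 in 3 cells must be {6,8,9}; 17 in 2 cells must be {8,9}.
R1C1 = 23 − 17 = 6 completes the 23 across.
R2C1 = 7 − 6 = 1 completes the 7 down.
R2C2 = 17 − 9 = 8 completes the 17 down.
R2C3 = 16 − 9 = 7 completes the 16 across.

1 8 7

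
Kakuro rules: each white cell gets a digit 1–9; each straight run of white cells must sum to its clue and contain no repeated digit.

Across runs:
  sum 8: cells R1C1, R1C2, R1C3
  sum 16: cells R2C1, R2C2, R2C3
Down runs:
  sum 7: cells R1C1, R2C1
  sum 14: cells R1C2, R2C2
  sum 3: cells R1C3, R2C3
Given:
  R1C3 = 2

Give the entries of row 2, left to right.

6 9 1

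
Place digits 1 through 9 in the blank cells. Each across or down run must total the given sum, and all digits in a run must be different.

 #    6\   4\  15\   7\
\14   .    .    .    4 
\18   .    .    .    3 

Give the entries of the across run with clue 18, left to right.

4 in 2 cells must be {1,3}.
R2C2 = 1: the only remaining digit allowed by both the 18 across and the 4 down.
R1C2 = 4 − 1 = 3 completes the 4 down.
R1C3 = 6: the only remaining digit allowed by both the 14 across and the 15 down.
Given what's placed, R2C1 must be 5 to fit the 18 across and 6 down.
R2C3 = 18 − 9 = 9 completes the 18 across.
R1C1 = 14 − 13 = 1 completes the 14 across.

5 1 9 3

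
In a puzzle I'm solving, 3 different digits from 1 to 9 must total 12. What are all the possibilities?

{1,2,9}; {1,3,8}; {1,4,7}; {1,5,6}; {2,3,7}; {2,4,6}; {3,4,5}

3 distinct digits from 1–9 sum between 6 and 24.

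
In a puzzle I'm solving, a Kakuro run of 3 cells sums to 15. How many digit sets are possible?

8

3 distinct digits from 1–9 sum between 6 and 24.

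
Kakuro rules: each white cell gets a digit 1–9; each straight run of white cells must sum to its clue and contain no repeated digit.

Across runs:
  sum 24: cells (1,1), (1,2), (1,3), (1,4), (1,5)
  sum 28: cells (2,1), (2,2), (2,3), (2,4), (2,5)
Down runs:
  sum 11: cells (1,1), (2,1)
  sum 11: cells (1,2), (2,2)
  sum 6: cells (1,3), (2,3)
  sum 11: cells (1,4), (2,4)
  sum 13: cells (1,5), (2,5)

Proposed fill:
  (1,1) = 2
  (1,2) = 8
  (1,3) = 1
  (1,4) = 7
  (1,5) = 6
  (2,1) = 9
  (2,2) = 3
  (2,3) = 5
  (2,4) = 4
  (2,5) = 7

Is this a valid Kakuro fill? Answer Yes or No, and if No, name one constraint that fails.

Yes

Across: 2+8+1+7+6=24; 9+3+5+4+7=28. Down: 2+9=11; 8+3=11; 1+5=6; 7+4=11; 6+7=13. No digit repeats within any run.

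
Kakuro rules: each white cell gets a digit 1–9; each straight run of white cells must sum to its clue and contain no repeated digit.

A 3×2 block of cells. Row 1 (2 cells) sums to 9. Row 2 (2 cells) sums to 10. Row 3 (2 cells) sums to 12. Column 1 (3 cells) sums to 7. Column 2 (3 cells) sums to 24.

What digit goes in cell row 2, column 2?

9

7 in 3 cells must be {1,2,4}; 24 in 3 cells must be {7,8,9}.
The 12 across and the 7 down share only 4, so (3,1) = 4.
(3,2) = 12 − 4 = 8 completes the 12 across.
Given what's placed, (1,2) must be 7 to fit the 9 across and 24 down.
(2,2) = 24 − 15 = 9 completes the 24 down.
(1,1) = 9 − 7 = 2 completes the 9 across.
(2,1) = 10 − 9 = 1 completes the 10 across.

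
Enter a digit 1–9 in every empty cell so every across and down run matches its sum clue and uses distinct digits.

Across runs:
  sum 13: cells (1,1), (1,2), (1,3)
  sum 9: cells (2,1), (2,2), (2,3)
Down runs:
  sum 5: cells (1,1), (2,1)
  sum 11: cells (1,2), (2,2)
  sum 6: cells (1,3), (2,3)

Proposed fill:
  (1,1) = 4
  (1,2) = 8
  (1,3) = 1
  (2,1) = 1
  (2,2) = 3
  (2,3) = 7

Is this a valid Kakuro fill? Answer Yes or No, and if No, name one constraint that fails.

No — the across run (2,1)–(2,3) sums to 11, not 9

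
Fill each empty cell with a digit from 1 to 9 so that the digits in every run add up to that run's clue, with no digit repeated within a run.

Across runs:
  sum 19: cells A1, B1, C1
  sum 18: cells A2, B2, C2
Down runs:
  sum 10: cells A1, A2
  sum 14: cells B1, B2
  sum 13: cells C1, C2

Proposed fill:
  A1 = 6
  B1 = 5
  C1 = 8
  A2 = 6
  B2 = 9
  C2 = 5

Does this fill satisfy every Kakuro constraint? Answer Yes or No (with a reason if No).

No — the down run A1–A2 sums to 12, not 10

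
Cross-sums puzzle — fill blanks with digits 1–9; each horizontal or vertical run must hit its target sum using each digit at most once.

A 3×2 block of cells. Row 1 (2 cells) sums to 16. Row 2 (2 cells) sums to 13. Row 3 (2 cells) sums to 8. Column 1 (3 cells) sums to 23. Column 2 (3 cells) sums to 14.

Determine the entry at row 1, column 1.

16 in 2 cells must be {7,9}; 23 in 3 cells must be {6,8,9}.
The 16 across and the 23 down share only 9, so (1,1) = 9.
(1,2) = 16 − 9 = 7 completes the 16 across.
Given what's placed, (3,1) must be 6 to fit the 8 across and 23 down.
(3,2) = 8 − 6 = 2 completes the 8 across.
(2,1) = 23 − 15 = 8 completes the 23 down.
(2,2) = 13 − 8 = 5 completes the 13 across.

9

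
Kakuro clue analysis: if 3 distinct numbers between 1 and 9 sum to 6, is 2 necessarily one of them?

The only way to make 6 from 3 distinct digits is {1,2,3}, which contains 2.

Yes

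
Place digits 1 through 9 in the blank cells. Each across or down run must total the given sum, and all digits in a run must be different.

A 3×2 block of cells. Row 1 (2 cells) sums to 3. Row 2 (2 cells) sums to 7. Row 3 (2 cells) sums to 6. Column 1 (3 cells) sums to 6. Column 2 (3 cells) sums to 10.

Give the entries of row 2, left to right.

3 in 2 cells must be {1,2}; 6 in 3 cells must be {1,2,3}.
Nothing is forced directly, so branch on (1,1), whose candidates are 1 or 2. If (1,1) = 1: that forces (1,2) = 2, (3,1) = 2, after which (3,2) would have to be in {4} for the 6 across but in {1,3,5,7} for the 10 down — contradiction. So (1,1) = 2.
(1,2) = 3 − 2 = 1 completes the 3 across.
Given what's placed, (3,1) must be 1 to fit the 6 across and 6 down.
(3,2) = 6 − 1 = 5 completes the 6 across.
(2,1) = 6 − 3 = 3 completes the 6 down.
(2,2) = 7 − 3 = 4 completes the 7 across.

3, 4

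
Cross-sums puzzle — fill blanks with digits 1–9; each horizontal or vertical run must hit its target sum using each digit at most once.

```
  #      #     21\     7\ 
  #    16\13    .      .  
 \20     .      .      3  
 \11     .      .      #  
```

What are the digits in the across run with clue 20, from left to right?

16 in 2 cells must be {7,9}.
R1C3 = 7 − 3 = 4 completes the 7 down.
Given what's placed, R2C1 must be 9 to fit the 20 across and 16 down.
R2C2 = 20 − 12 = 8 completes the 20 across.
R3C1 = 16 − 9 = 7 completes the 16 down.
R3C2 = 11 − 7 = 4 completes the 11 across.
R1C2 = 13 − 4 = 9 completes the 13 across.

9 8 3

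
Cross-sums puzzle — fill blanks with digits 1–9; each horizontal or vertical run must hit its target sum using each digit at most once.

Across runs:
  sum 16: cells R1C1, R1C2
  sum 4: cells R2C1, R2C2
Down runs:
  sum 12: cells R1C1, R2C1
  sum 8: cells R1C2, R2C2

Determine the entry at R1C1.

16 in 2 cells must be {7,9}; 4 in 2 cells must be {1,3}.
The 16 across and the 8 down share only 7, so R1C2 = 7.
The 4 across and the 12 down share only 3, so R2C1 = 3.
R2C2 = 4 − 3 = 1 completes the 4 across.
R1C1 = 16 − 7 = 9 completes the 16 across.

9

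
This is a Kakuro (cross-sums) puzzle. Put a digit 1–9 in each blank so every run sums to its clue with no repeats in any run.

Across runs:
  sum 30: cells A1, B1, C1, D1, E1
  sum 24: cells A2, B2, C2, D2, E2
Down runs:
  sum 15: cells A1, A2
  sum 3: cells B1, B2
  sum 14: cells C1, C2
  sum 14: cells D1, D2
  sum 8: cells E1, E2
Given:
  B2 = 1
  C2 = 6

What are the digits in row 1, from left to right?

6 2 8 9 5

3 in 2 cells must be {1,2}.
B1 = 3 − 1 = 2 completes the 3 down.
C1 = 14 − 6 = 8 completes the 14 down.
No cell is forced outright now. A1 can only be 6 or 7 or 9 (the digits allowed by both its 30 across and its 15 down). If A1 = 7: that forces D1 = 9, after which E1 would have to be in {4} for the 30 across but in {1,2,3,5,6,7} for the 8 down — contradiction. If A1 = 9: then A2 would have to be in {2,3,4,5,7,8,9} for the 24 across but in {6} for the 15 down — contradiction. So A1 = 6.
E1 = 5: the only remaining digit allowed by both the 30 across and the 8 down.
A2 = 15 − 6 = 9 completes the 15 down.
D2 = 5: the only remaining digit allowed by both the 24 across and the 14 down.
E2 = 24 − 21 = 3 completes the 24 across.
D1 = 30 − 21 = 9 completes the 30 across.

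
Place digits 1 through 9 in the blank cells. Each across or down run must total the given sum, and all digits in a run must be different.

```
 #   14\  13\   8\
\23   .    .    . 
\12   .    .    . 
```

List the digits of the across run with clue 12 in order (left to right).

23 in 3 cells must be {6,8,9}.
The 23 across and the 8 down share only 6, so R1C3 = 6.
R2C3 = 8 − 6 = 2 completes the 8 down.
Nothing is forced directly, so branch on R2C1, whose candidates are 6 or 9. If R2C1 = 9: then R1C1 would have to be in {8,9} for the 23 across but in {5} for the 14 down — contradiction. So R2C1 = 6.
R1C1 = 14 − 6 = 8 completes the 14 down.
R1C2 = 23 − 14 = 9 completes the 23 across.
R2C2 = 12 − 8 = 4 completes the 12 across.

6 4 2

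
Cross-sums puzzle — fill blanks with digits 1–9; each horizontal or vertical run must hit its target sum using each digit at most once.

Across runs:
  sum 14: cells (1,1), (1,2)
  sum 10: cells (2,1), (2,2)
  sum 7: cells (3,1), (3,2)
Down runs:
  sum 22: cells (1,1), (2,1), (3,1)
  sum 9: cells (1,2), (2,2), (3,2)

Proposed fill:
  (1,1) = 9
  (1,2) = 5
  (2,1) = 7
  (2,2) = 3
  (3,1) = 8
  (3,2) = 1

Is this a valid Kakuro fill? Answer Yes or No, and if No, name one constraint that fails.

No — the down run (1,1)–(3,1) sums to 24, not 22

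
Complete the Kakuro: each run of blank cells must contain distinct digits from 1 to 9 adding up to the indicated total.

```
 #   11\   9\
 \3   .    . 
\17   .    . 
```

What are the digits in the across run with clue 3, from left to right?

2, 1

3 in 2 cells must be {1,2}; 17 in 2 cells must be {8,9}.
The 3 across and the 11 down share only 2, so R1C1 = 2.
R1C2 = 3 − 2 = 1 completes the 3 across.
R2C1 = 11 − 2 = 9 completes the 11 down.
R2C2 = 17 − 9 = 8 completes the 17 across.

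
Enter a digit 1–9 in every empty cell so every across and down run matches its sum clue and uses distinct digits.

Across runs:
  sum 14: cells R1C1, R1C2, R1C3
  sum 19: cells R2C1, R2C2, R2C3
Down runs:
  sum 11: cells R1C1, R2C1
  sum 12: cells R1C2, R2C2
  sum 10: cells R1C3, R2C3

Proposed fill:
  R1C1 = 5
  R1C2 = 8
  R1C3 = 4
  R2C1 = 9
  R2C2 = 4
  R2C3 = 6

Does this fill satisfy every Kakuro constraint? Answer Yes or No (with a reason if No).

No — the across run R1C1–R1C3 sums to 17, not 14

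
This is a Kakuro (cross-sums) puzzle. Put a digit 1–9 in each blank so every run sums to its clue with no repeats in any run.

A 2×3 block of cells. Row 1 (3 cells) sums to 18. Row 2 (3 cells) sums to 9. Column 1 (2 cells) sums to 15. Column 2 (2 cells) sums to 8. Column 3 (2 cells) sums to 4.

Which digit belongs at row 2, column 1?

6

4 in 2 cells must be {1,3}.
The 9 across and the 15 down share only 6, so (2,1) = 6.
Given what's placed, (2,3) must be 1 to fit the 9 across and 4 down.
(1,1) = 15 − 6 = 9 completes the 15 down.
(1,3) = 4 − 1 = 3 completes the 4 down.
(2,2) = 9 − 7 = 2 completes the 9 across.
(1,2) = 18 − 12 = 6 completes the 18 across.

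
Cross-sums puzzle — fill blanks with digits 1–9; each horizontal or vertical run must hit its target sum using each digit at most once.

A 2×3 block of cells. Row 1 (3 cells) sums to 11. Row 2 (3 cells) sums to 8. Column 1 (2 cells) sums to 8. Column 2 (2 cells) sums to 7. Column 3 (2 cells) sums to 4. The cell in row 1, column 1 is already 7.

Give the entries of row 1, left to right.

4 in 2 cells must be {1,3}.
(2,1) = 8 − 7 = 1 completes the 8 down.
Given what's placed, (2,3) must be 3 to fit the 8 across and 4 down.
(1,3) = 4 − 3 = 1 completes the 4 down.
(2,2) = 8 − 4 = 4 completes the 8 across.
(1,2) = 11 − 8 = 3 completes the 11 across.

7 3 1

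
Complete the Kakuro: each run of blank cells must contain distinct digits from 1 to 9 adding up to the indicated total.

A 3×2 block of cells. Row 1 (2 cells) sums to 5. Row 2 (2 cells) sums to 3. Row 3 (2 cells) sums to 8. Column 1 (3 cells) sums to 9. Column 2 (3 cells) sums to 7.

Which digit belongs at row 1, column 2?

3 in 2 cells must be {1,2}; 7 in 3 cells must be {1,2,4}.
Nothing is forced directly, so branch on (3,2), whose candidates are 1 or 2. If (3,2) = 1: that forces (2,2) = 2, after which (3,1) would have to be in {7} for the 8 across but in {1,2,3,4,5,6} for the 9 down — contradiction. So (3,2) = 2.
Given what's placed, (2,2) must be 1 to fit the 3 across and 7 down.
(3,1) = 8 − 2 = 6 completes the 8 across.
(1,2) = 7 − 3 = 4 completes the 7 down.
(2,1) = 3 − 1 = 2 completes the 3 across.
(1,1) = 5 − 4 = 1 completes the 5 across.

4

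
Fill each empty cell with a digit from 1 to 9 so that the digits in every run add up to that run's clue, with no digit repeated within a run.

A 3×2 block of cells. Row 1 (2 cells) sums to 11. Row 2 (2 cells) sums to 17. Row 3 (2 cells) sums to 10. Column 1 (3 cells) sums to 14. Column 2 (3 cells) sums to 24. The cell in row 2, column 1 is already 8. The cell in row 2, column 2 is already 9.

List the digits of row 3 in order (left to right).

17 in 2 cells must be {8,9}; 24 in 3 cells must be {7,8,9}.
No cell is forced outright now. (1,2) can only be 7 or 8 (the digits allowed by both its 11 across and its 24 down). If (1,2) = 8: then (1,1) would have to be in {3} for the 11 across but in {1,2,4,5} for the 14 down — contradiction. So (1,2) = 7.
(1,1) = 11 − 7 = 4 completes the 11 across.
(3,1) = 14 − 12 = 2 completes the 14 down.
(3,2) = 10 − 2 = 8 completes the 10 across.

2 8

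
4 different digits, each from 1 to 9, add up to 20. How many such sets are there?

4 distinct digits from 1–9 sum between 10 and 30.

12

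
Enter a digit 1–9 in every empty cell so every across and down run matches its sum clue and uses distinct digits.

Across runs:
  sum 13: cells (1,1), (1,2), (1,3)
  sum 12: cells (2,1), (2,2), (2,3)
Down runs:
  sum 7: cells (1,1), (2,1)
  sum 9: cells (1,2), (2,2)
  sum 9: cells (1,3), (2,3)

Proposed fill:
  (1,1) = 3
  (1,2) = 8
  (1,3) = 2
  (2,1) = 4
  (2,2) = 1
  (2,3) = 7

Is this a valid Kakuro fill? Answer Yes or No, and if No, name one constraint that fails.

Across: 3+8+2=13; 4+1+7=12. Down: 3+4=7; 8+1=9; 2+7=9. No digit repeats within any run.

Yes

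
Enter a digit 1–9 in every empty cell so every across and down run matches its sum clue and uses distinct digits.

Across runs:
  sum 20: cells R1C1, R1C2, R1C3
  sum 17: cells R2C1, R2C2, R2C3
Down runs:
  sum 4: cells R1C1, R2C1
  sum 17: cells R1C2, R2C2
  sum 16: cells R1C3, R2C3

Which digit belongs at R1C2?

8

4 in 2 cells must be {1,3}; 17 in 2 cells must be {8,9}; 16 in 2 cells must be {7,9}.
The 20 across and the 4 down share only 3, so R1C1 = 3.
Given what's placed, R1C3 must be 9 to fit the 20 across and 16 down.
R2C1 = 4 − 3 = 1 completes the 4 down.
R2C2 = 9: the only remaining digit allowed by both the 17 across and the 17 down.
R2C3 = 17 − 10 = 7 completes the 17 across.
R1C2 = 20 − 12 = 8 completes the 20 across.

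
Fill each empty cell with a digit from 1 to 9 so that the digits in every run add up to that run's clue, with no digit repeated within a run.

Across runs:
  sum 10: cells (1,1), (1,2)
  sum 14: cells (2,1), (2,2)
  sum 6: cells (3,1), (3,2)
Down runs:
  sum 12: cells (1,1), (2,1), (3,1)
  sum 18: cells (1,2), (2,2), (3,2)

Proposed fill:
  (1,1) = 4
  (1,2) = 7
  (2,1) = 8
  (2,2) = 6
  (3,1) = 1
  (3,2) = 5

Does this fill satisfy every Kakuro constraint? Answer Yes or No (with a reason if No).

No — the down run (1,1)–(3,1) sums to 13, not 12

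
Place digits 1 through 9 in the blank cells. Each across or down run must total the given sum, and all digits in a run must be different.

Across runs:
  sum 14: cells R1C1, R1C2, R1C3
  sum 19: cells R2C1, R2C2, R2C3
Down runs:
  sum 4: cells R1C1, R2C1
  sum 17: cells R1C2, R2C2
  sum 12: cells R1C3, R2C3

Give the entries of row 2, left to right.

4 in 2 cells must be {1,3}; 17 in 2 cells must be {8,9}.
The 19 across and the 4 down share only 3, so R2C1 = 3.
Given what's placed, R2C2 must be 9 to fit the 19 across and 17 down.
R2C3 = 19 − 12 = 7 completes the 19 across.
R1C1 = 4 − 3 = 1 completes the 4 down.
R1C2 = 17 − 9 = 8 completes the 17 down.
R1C3 = 14 − 9 = 5 completes the 14 across.

3 9 7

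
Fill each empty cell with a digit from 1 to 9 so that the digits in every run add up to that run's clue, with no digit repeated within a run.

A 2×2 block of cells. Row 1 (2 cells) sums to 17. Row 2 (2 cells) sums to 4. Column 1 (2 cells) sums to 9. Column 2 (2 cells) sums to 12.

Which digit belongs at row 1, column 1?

8

17 in 2 cells must be {8,9}; 4 in 2 cells must be {1,3}.
The 17 across and the 9 down share only 8, so (1,1) = 8.
(1,2) = 17 − 8 = 9 completes the 17 across.
(2,1) = 9 − 8 = 1 completes the 9 down.
(2,2) = 4 − 1 = 3 completes the 4 across.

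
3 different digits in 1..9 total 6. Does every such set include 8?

The only way to make 6 from 3 distinct digits is {1,2,3}, which does not contain 8.

No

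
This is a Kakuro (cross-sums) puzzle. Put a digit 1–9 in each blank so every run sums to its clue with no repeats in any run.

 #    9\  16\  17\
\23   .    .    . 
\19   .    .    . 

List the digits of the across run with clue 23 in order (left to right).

23 in 3 cells must be {6,8,9}; 16 in 2 cells must be {7,9}; 17 in 2 cells must be {8,9}.
The 23 across and the 16 down share only 9, so R1C2 = 9.
Given what's placed, R1C3 must be 8 to fit the 23 across and 17 down.
R2C2 = 16 − 9 = 7 completes the 16 down.
R2C3 = 17 − 8 = 9 completes the 17 down.
R1C1 = 23 − 17 = 6 completes the 23 across.
R2C1 = 19 − 16 = 3 completes the 19 across.

6, 9, 8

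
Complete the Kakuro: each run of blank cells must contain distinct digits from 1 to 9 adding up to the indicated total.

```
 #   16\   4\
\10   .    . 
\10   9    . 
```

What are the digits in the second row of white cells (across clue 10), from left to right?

9 1

16 in 2 cells must be {7,9}; 4 in 2 cells must be {1,3}.
R1C1 = 16 − 9 = 7 completes the 16 down.
R1C2 = 10 − 7 = 3 completes the 10 across.
R2C2 = 10 − 9 = 1 completes the 10 across.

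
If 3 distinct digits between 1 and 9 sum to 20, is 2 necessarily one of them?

Counterexample: {3,8,9} sums to 20 without using 2.

No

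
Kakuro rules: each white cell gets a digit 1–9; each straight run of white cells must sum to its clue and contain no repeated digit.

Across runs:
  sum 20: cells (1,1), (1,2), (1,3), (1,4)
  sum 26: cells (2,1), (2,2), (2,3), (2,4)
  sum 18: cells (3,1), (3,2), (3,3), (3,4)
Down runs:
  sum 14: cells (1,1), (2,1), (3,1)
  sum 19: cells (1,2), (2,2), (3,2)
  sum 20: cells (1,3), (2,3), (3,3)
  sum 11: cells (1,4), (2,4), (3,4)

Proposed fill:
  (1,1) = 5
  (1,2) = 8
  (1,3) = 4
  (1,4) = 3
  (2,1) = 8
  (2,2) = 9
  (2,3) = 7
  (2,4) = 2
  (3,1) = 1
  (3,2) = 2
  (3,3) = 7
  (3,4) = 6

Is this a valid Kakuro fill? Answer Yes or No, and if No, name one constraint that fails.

No — the down run (1,3)–(3,3) sums to 18, not 20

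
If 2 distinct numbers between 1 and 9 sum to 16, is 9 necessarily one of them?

Yes

The only way to make 16 from 2 distinct digits is {7,9}, which contains 9.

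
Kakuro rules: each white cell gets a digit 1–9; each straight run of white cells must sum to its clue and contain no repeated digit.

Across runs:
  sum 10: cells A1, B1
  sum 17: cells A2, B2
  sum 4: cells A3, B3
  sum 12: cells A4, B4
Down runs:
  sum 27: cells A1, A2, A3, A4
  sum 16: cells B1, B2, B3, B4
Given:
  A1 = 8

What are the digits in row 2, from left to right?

9, 8

17 in 2 cells must be {8,9}; 4 in 2 cells must be {1,3}.
B1 = 10 − 8 = 2 completes the 10 across.
Given what's placed, A2 must be 9 to fit the 17 across and 27 down.
B2 = 17 − 9 = 8 completes the 17 across.
Given what's placed, A3 must be 3 to fit the 4 across and 27 down.
B3 = 4 − 3 = 1 completes the 4 across.
A4 = 27 − 20 = 7 completes the 27 down.
B4 = 12 − 7 = 5 completes the 12 across.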